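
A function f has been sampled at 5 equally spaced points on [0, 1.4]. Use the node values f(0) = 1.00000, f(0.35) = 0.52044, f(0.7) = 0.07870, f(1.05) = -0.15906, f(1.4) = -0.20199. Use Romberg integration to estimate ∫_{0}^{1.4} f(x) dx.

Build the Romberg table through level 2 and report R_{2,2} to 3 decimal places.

R_{0,0} (trapezoid, 1 panel, h=1.4000): 0.55861
R_{1,0} (trapezoid, 2 panels, h=0.7000): 0.33439
R_{2,0} (trapezoid, 4 panels, h=0.3500): 0.29368
R_{1,1} = 0.33439 + (0.33439 − 0.55861)/3 = 0.25965
R_{2,1} = 0.29368 + (0.29368 − 0.33439)/3 = 0.28011
R_{2,2} = 0.28011 + (0.28011 − 0.25965)/15 = 0.28147

0.281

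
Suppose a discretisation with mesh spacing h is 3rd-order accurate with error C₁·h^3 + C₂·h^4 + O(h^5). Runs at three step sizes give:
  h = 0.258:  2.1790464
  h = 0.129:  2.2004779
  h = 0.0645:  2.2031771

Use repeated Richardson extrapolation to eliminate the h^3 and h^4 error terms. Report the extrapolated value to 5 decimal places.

2.20356

First eliminate the h^3 term (factor 2^3 = 8):
  B₁ = (8·2.2004779 − 2.1790464)/7 = 2.2035395
  B₂ = (8·2.2031771 − 2.2004779)/7 = 2.2035627
Then eliminate the h^4 term (factor 2^4 = 16):
  (16·2.2035627 − 2.2035395)/15 = 2.2035642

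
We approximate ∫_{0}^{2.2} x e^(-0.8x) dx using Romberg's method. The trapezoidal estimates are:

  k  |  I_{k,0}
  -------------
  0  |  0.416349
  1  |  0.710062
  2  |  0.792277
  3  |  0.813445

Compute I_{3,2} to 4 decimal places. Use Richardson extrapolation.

Richardson extrapolation on the trapezoidal column (denominator 4−1=3):
I_{2,1} = (4·0.792277 − 0.710062) / 3 = 0.819682
I_{3,1} = (4·0.813445 − 0.792277) / 3 = 0.820501
I_{3,2} = 0.820501 + (0.820501 − 0.819682)/15 = 0.820556

0.8206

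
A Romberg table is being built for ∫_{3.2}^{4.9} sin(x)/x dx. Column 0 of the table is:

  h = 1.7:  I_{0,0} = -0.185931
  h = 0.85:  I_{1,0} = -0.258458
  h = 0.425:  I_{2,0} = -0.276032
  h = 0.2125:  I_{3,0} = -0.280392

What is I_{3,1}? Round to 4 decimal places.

-0.2818

Richardson extrapolation on the trapezoidal column (denominator 4−1=3):
I_{3,1} = -0.280392 + (-0.280392 − (-0.276032))/3 = -0.281845
(Column j=1 coincides with Simpson's rule on the same nodes.)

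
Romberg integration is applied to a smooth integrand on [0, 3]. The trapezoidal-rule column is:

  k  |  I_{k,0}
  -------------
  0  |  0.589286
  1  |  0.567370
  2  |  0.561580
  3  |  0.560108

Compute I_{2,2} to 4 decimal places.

0.5596

Richardson extrapolation on the trapezoidal column (denominator 4−1=3):
I_{1,1} = (4·0.567370 − 0.589286) / 3 = 0.560065
I_{2,1} = (4·0.561580 − 0.567370) / 3 = 0.559650
I_{2,2} = (16·0.559650 − 0.560065) / 15 = 0.559622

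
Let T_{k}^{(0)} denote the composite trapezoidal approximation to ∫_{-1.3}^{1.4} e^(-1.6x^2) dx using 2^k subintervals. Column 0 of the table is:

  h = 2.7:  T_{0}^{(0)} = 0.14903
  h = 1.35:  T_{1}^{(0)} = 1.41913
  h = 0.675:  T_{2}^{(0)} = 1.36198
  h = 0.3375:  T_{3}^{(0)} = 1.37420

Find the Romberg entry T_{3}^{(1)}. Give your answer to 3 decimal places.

Richardson extrapolation on the trapezoidal column (denominator 4−1=3):
T_{3}^{(1)} = 1.37420 + (1.37420 − 1.36198)/3 = 1.37827

1.378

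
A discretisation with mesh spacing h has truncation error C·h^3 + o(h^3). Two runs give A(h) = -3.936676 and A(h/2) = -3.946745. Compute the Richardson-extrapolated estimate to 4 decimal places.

The leading error scales as h^3; refining by a factor of 2 reduces it by 2^3 = 8.
Extrapolated value = (8·A(h/2) − A(h)) / (8 − 1)
= (8·(-3.946745) − (-3.936676)) / 7
= -27.637284 / 7 = -3.948183

-3.9482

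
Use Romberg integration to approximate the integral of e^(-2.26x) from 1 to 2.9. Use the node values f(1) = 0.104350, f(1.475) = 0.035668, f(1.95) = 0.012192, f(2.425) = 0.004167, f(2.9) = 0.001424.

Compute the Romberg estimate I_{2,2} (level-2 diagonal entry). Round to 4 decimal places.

0.0456

I_{0,0} (trapezoid, 1 panel, h=1.9000): 0.100485
I_{1,0} (trapezoid, 2 panels, h=0.9500): 0.061825
I_{2,0} (trapezoid, 4 panels, h=0.4750): 0.049834
I_{1,1} = 0.061825 + (0.061825 − 0.100485)/3 = 0.048938
I_{2,1} = 0.049834 + (0.049834 − 0.061825)/3 = 0.045837
I_{2,2} = 0.045837 + (0.045837 − 0.048938)/15 = 0.045630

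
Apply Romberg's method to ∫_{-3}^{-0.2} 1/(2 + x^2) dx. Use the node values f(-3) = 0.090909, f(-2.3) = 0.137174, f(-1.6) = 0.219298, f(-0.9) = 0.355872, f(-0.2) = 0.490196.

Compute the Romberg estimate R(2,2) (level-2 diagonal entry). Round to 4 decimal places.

R(0,0) (trapezoid, 1 panel, h=2.8000): 0.813547
R(1,0) (trapezoid, 2 panels, h=1.4000): 0.713791
R(2,0) (trapezoid, 4 panels, h=0.7000): 0.702028
R(1,1) = 0.713791 + (0.713791 − 0.813547)/3 = 0.680539
R(2,1) = 0.702028 + (0.702028 − 0.713791)/3 = 0.698107
R(2,2) = 0.698107 + (0.698107 − 0.680539)/15 = 0.699278

0.6993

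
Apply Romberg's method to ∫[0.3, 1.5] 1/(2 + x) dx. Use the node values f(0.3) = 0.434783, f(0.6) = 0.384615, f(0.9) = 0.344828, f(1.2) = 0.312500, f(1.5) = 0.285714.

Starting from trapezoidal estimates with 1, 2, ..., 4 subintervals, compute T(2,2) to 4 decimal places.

0.4199

T(0,0) (trapezoid, 1 panel, h=1.2000): 0.432298
T(1,0) (trapezoid, 2 panels, h=0.6000): 0.423046
T(2,0) (trapezoid, 4 panels, h=0.3000): 0.420657
T(1,1) = 0.423046 + (0.423046 − 0.432298)/3 = 0.419962
T(2,1) = 0.420657 + (0.420657 − 0.423046)/3 = 0.419861
T(2,2) = 0.419861 + (0.419861 − 0.419962)/15 = 0.419854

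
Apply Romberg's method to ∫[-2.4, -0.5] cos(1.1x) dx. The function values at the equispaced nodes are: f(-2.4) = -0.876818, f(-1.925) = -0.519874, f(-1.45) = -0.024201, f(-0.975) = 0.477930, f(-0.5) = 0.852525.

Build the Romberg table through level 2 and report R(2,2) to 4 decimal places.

R(0,0) (trapezoid, 1 panel, h=1.9000): -0.023078
R(1,0) (trapezoid, 2 panels, h=0.9500): -0.034530
R(2,0) (trapezoid, 4 panels, h=0.4750): -0.037188
R(1,1) = -0.034530 + (-0.034530 − (-0.023078))/3 = -0.038347
R(2,1) = -0.037188 + (-0.037188 − (-0.034530))/3 = -0.038074
R(2,2) = -0.038074 + (-0.038074 − (-0.038347))/15 = -0.038056

-0.0381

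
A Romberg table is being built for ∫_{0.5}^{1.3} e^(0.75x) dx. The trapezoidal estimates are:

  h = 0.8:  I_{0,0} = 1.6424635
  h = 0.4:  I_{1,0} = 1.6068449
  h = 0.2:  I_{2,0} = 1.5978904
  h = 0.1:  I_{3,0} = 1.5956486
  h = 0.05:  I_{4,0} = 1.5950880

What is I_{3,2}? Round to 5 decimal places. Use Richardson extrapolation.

1.59490

Richardson extrapolation on the trapezoidal column (denominator 4−1=3):
I_{2,1} = 1.5978904 + (1.5978904 − 1.6068449)/3 = 1.5949056
I_{3,1} = 1.5956486 + (1.5956486 − 1.5978904)/3 = 1.5949013
I_{3,2} = 1.5949013 + (1.5949013 − 1.5949056)/15 = 1.5949010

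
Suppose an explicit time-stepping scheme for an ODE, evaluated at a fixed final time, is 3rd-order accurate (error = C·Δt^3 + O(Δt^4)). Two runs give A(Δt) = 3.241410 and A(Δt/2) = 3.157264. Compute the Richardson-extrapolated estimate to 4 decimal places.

3.1452

The leading error scales as Δt^3; refining by a factor of 2 reduces it by 2^3 = 8.
Extrapolated value = (8·A(Δt/2) − A(Δt)) / (8 − 1)
= (8·3.157264 − 3.241410) / 7
= 22.016702 / 7 = 3.145243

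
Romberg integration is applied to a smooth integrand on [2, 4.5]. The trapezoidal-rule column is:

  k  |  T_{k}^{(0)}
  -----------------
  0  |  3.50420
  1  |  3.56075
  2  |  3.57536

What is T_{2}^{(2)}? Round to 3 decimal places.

Richardson extrapolation on the trapezoidal column (denominator 4−1=3):
T_{1}^{(1)} = (4·3.56075 − 3.50420) / 3 = 3.57960
T_{2}^{(1)} = 3.57536 + (3.57536 − 3.56075)/3 = 3.58023
T_{2}^{(2)} = (16·3.58023 − 3.57960) / 15 = 3.58027

3.580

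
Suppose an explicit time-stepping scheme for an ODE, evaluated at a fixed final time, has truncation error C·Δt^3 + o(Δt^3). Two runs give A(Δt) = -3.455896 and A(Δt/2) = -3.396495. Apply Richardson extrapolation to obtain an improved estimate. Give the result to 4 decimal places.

Extrapolated value = (8·A(Δt/2) − A(Δt)) / (8 − 1)
= (8·(-3.396495) − (-3.455896)) / 7
= -23.716064 / 7 = -3.388009

-3.3880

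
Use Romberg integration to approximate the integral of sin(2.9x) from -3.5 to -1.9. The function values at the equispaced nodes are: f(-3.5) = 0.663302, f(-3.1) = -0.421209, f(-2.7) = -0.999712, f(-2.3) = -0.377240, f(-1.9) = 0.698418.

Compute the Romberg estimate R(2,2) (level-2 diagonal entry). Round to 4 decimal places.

-0.4980

R(0,0) (trapezoid, 1 panel, h=1.6000): 1.089376
R(1,0) (trapezoid, 2 panels, h=0.8000): -0.255082
R(2,0) (trapezoid, 4 panels, h=0.4000): -0.446920
R(1,1) = -0.255082 + (-0.255082 − 1.089376)/3 = -0.703235
R(2,1) = -0.446920 + (-0.446920 − (-0.255082))/3 = -0.510866
R(2,2) = -0.510866 + (-0.510866 − (-0.703235))/15 = -0.498041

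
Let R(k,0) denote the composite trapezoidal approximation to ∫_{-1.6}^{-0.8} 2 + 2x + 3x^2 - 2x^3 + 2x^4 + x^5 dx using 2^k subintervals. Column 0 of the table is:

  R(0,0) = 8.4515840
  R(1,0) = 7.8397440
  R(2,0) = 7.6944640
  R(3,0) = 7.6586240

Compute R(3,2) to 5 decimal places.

7.64672

Richardson extrapolation on the trapezoidal column (denominator 4−1=3):
R(2,1) = 7.6944640 + (7.6944640 − 7.8397440)/3 = 7.6460373
R(3,1) = 7.6586240 + (7.6586240 − 7.6944640)/3 = 7.6466773
R(3,2) = 7.6466773 + (7.6466773 − 7.6460373)/15 = 7.6467200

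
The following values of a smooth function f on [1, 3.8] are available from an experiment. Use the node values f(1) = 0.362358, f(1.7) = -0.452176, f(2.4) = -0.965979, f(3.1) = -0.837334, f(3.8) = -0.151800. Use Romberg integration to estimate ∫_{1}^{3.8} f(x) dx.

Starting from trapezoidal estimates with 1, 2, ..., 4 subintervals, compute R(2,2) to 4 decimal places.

R(0,0) (trapezoid, 1 panel, h=2.8000): 0.294781
R(1,0) (trapezoid, 2 panels, h=1.4000): -1.204980
R(2,0) (trapezoid, 4 panels, h=0.7000): -1.505147
R(1,1) = -1.204980 + (-1.204980 − 0.294781)/3 = -1.704900
R(2,1) = -1.505147 + (-1.505147 − (-1.204980))/3 = -1.605203
R(2,2) = -1.605203 + (-1.605203 − (-1.704900))/15 = -1.598557

-1.5986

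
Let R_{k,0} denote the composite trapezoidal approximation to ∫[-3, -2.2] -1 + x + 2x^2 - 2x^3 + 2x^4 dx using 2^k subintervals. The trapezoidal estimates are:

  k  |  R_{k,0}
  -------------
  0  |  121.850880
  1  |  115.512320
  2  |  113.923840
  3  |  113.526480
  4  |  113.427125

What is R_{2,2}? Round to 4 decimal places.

Richardson extrapolation on the trapezoidal column (denominator 4−1=3):
R_{1,1} = 115.512320 + (115.512320 − 121.850880)/3 = 113.399467
R_{2,1} = 113.923840 + (113.923840 − 115.512320)/3 = 113.394347
R_{2,2} = 113.394347 + (113.394347 − 113.399467)/15 = 113.394006

113.3940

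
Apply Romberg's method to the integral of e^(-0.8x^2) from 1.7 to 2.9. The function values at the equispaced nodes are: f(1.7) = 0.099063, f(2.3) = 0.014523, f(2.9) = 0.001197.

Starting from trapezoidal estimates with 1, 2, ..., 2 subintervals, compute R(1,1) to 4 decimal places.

0.0317

R(0,0) (trapezoid, 1 panel, h=1.2000): 0.060156
R(1,0) (trapezoid, 2 panels, h=0.6000): 0.038792
R(1,1) = 0.038792 + (0.038792 − 0.060156)/3 = 0.031671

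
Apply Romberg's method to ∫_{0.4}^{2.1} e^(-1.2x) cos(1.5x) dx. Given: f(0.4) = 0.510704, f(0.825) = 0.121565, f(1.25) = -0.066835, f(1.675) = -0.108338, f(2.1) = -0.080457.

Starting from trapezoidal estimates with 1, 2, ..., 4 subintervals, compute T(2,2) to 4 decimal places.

T(0,0) (trapezoid, 1 panel, h=1.7000): 0.365710
T(1,0) (trapezoid, 2 panels, h=0.8500): 0.126045
T(2,0) (trapezoid, 4 panels, h=0.4250): 0.068644
T(1,1) = 0.126045 + (0.126045 − 0.365710)/3 = 0.046157
T(2,1) = 0.068644 + (0.068644 − 0.126045)/3 = 0.049510
T(2,2) = 0.049510 + (0.049510 − 0.046157)/15 = 0.049734

0.0497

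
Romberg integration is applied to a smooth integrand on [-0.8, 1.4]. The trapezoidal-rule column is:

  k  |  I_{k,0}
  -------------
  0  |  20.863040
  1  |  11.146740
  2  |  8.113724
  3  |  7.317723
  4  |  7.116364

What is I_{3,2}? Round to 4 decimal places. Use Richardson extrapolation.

Richardson extrapolation on the trapezoidal column (denominator 4−1=3):
I_{2,1} = 8.113724 + (8.113724 − 11.146740)/3 = 7.102719
I_{3,1} = 7.317723 + (7.317723 − 8.113724)/3 = 7.052389
I_{3,2} = (16·7.052389 − 7.102719) / 15 = 7.049034

7.0490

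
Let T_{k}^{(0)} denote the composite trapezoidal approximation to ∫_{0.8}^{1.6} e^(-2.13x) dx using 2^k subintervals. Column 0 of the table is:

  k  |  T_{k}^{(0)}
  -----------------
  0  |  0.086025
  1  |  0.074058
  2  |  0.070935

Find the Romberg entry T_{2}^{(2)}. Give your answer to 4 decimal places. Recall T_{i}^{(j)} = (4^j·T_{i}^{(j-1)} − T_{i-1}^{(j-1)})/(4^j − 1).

T_{1}^{(1)} = 0.074058 + (0.074058 − 0.086025)/3 = 0.070069
T_{2}^{(1)} = (4·0.070935 − 0.074058) / 3 = 0.069894
T_{2}^{(2)} = (16·0.069894 − 0.070069) / 15 = 0.069882

0.0699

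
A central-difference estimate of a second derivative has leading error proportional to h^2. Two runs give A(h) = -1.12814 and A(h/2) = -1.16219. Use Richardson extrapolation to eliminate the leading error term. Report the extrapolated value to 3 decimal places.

The leading error scales as h^2; refining by a factor of 2 reduces it by 2^2 = 4.
Extrapolated value = (4·A(h/2) − A(h)) / (4 − 1)
= (4·(-1.16219) − (-1.12814)) / 3
= -3.52062 / 3 = -1.17354

-1.174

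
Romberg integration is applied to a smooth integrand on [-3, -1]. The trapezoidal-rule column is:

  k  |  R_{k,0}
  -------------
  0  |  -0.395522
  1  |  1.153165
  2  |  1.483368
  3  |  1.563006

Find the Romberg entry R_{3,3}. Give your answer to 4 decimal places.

R_{1,1} = 1.153165 + (1.153165 − (-0.395522))/3 = 1.669394
R_{2,1} = 1.483368 + (1.483368 − 1.153165)/3 = 1.593436
R_{3,1} = (4·1.563006 − 1.483368) / 3 = 1.589552
R_{2,2} = 1.593436 + (1.593436 − 1.669394)/15 = 1.588372
R_{3,2} = 1.589552 + (1.589552 − 1.593436)/15 = 1.589293
R_{3,3} = 1.589293 + (1.589293 − 1.588372)/63 = 1.589308

1.5893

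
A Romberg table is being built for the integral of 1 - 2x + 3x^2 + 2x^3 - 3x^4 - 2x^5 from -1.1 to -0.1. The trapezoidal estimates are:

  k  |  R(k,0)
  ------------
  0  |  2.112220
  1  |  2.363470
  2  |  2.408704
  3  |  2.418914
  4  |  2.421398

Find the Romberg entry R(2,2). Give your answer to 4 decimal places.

Richardson extrapolation on the trapezoidal column (denominator 4−1=3):
R(1,1) = (4·2.363470 − 2.112220) / 3 = 2.447220
R(2,1) = (4·2.408704 − 2.363470) / 3 = 2.423782
R(2,2) = 2.423782 + (2.423782 − 2.447220)/15 = 2.422219

2.4222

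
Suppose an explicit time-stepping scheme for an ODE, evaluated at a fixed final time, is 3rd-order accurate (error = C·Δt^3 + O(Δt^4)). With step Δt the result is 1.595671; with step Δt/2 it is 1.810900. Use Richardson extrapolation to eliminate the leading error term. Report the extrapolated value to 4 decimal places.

The leading error scales as Δt^3; refining by a factor of 2 reduces it by 2^3 = 8.
Extrapolated value = (8·A(Δt/2) − A(Δt)) / (8 − 1)
= (8·1.810900 − 1.595671) / 7
= 12.891529 / 7 = 1.841647

1.8416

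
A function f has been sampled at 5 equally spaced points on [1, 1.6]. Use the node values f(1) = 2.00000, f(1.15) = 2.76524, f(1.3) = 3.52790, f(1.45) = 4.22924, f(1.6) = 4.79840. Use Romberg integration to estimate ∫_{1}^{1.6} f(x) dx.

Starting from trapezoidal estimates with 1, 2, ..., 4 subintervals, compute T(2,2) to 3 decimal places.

T(0,0) (trapezoid, 1 panel, h=0.6000): 2.03952
T(1,0) (trapezoid, 2 panels, h=0.3000): 2.07813
T(2,0) (trapezoid, 4 panels, h=0.1500): 2.08824
T(1,1) = 2.07813 + (2.07813 − 2.03952)/3 = 2.09100
T(2,1) = 2.08824 + (2.08824 − 2.07813)/3 = 2.09161
T(2,2) = 2.09161 + (2.09161 − 2.09100)/15 = 2.09165

2.092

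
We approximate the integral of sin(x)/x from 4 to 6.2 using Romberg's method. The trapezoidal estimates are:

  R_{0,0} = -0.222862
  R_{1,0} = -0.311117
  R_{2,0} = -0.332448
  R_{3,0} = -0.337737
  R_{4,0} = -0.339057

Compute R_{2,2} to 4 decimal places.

Richardson extrapolation on the trapezoidal column (denominator 4−1=3):
R_{1,1} = (4·(-0.311117) − (-0.222862)) / 3 = -0.340535
R_{2,1} = (4·(-0.332448) − (-0.311117)) / 3 = -0.339558
R_{2,2} = (16·(-0.339558) − (-0.340535)) / 15 = -0.339493

-0.3395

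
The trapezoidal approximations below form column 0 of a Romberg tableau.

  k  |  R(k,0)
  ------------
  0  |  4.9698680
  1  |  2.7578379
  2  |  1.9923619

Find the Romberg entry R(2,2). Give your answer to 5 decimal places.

1.71832

R(1,1) = (4·2.7578379 − 4.9698680) / 3 = 2.0204945
R(2,1) = (4·1.9923619 − 2.7578379) / 3 = 1.7372032
R(2,2) = (16·1.7372032 − 2.0204945) / 15 = 1.7183171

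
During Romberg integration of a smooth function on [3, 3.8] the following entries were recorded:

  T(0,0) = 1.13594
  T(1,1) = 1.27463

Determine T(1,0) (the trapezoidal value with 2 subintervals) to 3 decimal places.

From T(1,1) = (4·T(1,0) − T(0,0))/3, solve for T(1,0):
4·T(1,0) = 3·1.27463 + 1.13594 = 4.95983
T(1,0) = 1.23996

1.240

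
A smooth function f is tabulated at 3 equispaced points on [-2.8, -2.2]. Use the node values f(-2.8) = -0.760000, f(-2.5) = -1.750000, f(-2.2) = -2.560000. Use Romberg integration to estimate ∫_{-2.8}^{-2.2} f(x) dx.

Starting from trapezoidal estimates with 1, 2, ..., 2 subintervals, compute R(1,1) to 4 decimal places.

-1.0320

R(0,0) (trapezoid, 1 panel, h=0.6000): -0.996000
R(1,0) (trapezoid, 2 panels, h=0.3000): -1.023000
R(1,1) = -1.023000 + (-1.023000 − (-0.996000))/3 = -1.032000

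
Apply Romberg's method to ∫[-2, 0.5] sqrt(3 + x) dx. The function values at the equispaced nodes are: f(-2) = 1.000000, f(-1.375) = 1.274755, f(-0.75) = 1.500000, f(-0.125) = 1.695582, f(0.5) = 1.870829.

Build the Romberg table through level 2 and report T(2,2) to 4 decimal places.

T(0,0) (trapezoid, 1 panel, h=2.5000): 3.588536
T(1,0) (trapezoid, 2 panels, h=1.2500): 3.669268
T(2,0) (trapezoid, 4 panels, h=0.6250): 3.691095
T(1,1) = 3.669268 + (3.669268 − 3.588536)/3 = 3.696179
T(2,1) = 3.691095 + (3.691095 − 3.669268)/3 = 3.698371
T(2,2) = 3.698371 + (3.698371 − 3.696179)/15 = 3.698517

3.6985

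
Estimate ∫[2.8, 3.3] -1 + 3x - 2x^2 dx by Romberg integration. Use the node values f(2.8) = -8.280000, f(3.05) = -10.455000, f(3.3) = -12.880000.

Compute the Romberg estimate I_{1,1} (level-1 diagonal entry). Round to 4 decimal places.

-5.2483

I_{0,0} (trapezoid, 1 panel, h=0.5000): -5.290000
I_{1,0} (trapezoid, 2 panels, h=0.2500): -5.258750
I_{1,1} = -5.258750 + (-5.258750 − (-5.290000))/3 = -5.248333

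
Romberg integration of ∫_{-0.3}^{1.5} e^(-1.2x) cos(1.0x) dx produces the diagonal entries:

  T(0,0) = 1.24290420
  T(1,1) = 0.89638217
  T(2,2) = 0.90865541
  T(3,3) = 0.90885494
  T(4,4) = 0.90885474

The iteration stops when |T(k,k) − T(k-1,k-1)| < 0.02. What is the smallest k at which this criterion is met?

|T(1,1) − T(0,0)| = 0.34652203 ≥ 0.02
|T(2,2) − T(1,1)| = 0.01227324 < 0.02

k = 2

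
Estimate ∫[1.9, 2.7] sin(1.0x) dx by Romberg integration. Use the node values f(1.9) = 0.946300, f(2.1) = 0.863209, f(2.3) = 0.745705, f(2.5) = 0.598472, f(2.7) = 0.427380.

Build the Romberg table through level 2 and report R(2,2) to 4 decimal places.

R(0,0) (trapezoid, 1 panel, h=0.8000): 0.549472
R(1,0) (trapezoid, 2 panels, h=0.4000): 0.573018
R(2,0) (trapezoid, 4 panels, h=0.2000): 0.578845
R(1,1) = 0.573018 + (0.573018 − 0.549472)/3 = 0.580867
R(2,1) = 0.578845 + (0.578845 − 0.573018)/3 = 0.580787
R(2,2) = 0.580787 + (0.580787 − 0.580867)/15 = 0.580782

0.5808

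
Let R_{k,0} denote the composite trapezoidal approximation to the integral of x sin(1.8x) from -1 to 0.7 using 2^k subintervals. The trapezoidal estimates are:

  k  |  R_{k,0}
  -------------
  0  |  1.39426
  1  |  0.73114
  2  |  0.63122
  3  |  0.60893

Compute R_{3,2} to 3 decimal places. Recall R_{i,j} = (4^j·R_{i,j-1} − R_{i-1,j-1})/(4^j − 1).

R_{2,1} = (4·0.63122 − 0.73114) / 3 = 0.59791
R_{3,1} = (4·0.60893 − 0.63122) / 3 = 0.60150
R_{3,2} = 0.60150 + (0.60150 − 0.59791)/15 = 0.60174
(Column j=1 coincides with Simpson's rule on the same nodes.)

0.602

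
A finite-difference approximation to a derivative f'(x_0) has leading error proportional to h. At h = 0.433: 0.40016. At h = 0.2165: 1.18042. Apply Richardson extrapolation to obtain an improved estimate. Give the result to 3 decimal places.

1.961

Extrapolated value = (2·A(h/2) − A(h)) / (2 − 1)
= (2·1.18042 − 0.40016) / 1
= 1.96068 / 1 = 1.96068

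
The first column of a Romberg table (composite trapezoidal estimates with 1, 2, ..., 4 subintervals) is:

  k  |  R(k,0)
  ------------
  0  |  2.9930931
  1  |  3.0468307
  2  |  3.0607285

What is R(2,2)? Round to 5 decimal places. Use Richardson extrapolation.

R(1,1) = (4·3.0468307 − 2.9930931) / 3 = 3.0647432
R(2,1) = 3.0607285 + (3.0607285 − 3.0468307)/3 = 3.0653611
R(2,2) = (16·3.0653611 − 3.0647432) / 15 = 3.0654023
(Column j=1 coincides with Simpson's rule on the same nodes.)

3.06540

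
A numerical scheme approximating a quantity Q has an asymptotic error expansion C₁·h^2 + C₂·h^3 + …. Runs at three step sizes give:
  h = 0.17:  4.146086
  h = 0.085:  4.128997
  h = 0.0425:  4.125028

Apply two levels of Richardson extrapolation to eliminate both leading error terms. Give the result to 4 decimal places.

4.1238

First eliminate the h^2 term (factor 2^2 = 4):
  B₁ = (4·4.128997 − 4.146086)/3 = 4.123301
  B₂ = (4·4.125028 − 4.128997)/3 = 4.123705
Then eliminate the h^3 term (factor 2^3 = 8):
  (8·4.123705 − 4.123301)/7 = 4.123763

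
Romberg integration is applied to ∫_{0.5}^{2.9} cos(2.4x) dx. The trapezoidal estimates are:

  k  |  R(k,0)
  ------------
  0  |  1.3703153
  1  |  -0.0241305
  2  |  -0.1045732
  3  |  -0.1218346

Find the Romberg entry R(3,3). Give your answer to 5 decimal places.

-0.12765

R(1,1) = -0.0241305 + (-0.0241305 − 1.3703153)/3 = -0.4889458
R(2,1) = (4·(-0.1045732) − (-0.0241305)) / 3 = -0.1313874
R(3,1) = (4·(-0.1218346) − (-0.1045732)) / 3 = -0.1275884
R(2,2) = (16·(-0.1313874) − (-0.4889458)) / 15 = -0.1075502
R(3,2) = (16·(-0.1275884) − (-0.1313874)) / 15 = -0.1273351
R(3,3) = -0.1273351 + (-0.1273351 − (-0.1075502))/63 = -0.1276491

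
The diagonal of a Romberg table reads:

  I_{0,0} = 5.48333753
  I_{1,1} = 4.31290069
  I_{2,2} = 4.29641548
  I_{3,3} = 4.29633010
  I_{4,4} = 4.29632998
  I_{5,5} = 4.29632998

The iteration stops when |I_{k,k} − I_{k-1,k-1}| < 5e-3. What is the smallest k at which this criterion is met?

|I_{1,1} − I_{0,0}| = 1.17043684 ≥ 5e-3
|I_{2,2} − I_{1,1}| = 0.01648521 ≥ 5e-3
|I_{3,3} − I_{2,2}| = 0.00008538 < 5e-3

k = 3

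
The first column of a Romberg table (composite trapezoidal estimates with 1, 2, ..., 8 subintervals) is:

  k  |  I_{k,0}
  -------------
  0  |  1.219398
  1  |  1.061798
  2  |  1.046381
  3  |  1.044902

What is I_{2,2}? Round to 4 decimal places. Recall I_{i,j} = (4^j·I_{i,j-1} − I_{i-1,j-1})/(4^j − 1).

1.0434

I_{1,1} = 1.061798 + (1.061798 − 1.219398)/3 = 1.009265
I_{2,1} = 1.046381 + (1.046381 − 1.061798)/3 = 1.041242
I_{2,2} = 1.041242 + (1.041242 − 1.009265)/15 = 1.043374
(Column j=1 coincides with Simpson's rule on the same nodes.)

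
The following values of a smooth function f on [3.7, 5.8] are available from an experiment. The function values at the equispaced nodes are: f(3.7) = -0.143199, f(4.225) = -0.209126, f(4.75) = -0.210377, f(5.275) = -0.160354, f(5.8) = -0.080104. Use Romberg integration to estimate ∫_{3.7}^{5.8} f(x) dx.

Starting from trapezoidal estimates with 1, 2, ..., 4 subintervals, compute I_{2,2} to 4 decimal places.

I_{0,0} (trapezoid, 1 panel, h=2.1000): -0.234468
I_{1,0} (trapezoid, 2 panels, h=1.0500): -0.338130
I_{2,0} (trapezoid, 4 panels, h=0.5250): -0.363042
I_{1,1} = -0.338130 + (-0.338130 − (-0.234468))/3 = -0.372684
I_{2,1} = -0.363042 + (-0.363042 − (-0.338130))/3 = -0.371346
I_{2,2} = -0.371346 + (-0.371346 − (-0.372684))/15 = -0.371257

-0.3713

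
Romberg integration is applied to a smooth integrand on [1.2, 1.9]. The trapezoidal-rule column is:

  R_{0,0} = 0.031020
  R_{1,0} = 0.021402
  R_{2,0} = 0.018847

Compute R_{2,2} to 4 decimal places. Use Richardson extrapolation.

0.0180

R_{1,1} = (4·0.021402 − 0.031020) / 3 = 0.018196
R_{2,1} = 0.018847 + (0.018847 − 0.021402)/3 = 0.017995
R_{2,2} = 0.017995 + (0.017995 − 0.018196)/15 = 0.017982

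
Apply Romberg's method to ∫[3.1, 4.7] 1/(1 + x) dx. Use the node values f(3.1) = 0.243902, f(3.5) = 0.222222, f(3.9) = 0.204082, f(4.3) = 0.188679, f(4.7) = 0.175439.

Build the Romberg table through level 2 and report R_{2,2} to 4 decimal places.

R_{0,0} (trapezoid, 1 panel, h=1.6000): 0.335473
R_{1,0} (trapezoid, 2 panels, h=0.8000): 0.331002
R_{2,0} (trapezoid, 4 panels, h=0.4000): 0.329861
R_{1,1} = 0.331002 + (0.331002 − 0.335473)/3 = 0.329512
R_{2,1} = 0.329861 + (0.329861 − 0.331002)/3 = 0.329481
R_{2,2} = 0.329481 + (0.329481 − 0.329512)/15 = 0.329479

0.3295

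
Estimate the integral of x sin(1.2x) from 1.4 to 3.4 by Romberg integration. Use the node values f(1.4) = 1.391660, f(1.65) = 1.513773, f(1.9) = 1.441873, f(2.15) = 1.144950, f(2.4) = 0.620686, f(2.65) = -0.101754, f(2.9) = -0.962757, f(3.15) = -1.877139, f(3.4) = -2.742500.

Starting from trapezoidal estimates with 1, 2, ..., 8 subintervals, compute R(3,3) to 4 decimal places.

0.2971

R(0,0) (trapezoid, 1 panel, h=2.0000): -1.350840
R(1,0) (trapezoid, 2 panels, h=1.0000): -0.054734
R(2,0) (trapezoid, 4 panels, h=0.5000): 0.212191
R(3,0) (trapezoid, 8 panels, h=0.2500): 0.276053
R(1,1) = -0.054734 + (-0.054734 − (-1.350840))/3 = 0.377301
R(2,1) = 0.212191 + (0.212191 − (-0.054734))/3 = 0.301166
R(3,1) = 0.276053 + (0.276053 − 0.212191)/3 = 0.297340
R(2,2) = 0.301166 + (0.301166 − 0.377301)/15 = 0.296090
R(3,2) = 0.297340 + (0.297340 − 0.301166)/15 = 0.297085
R(3,3) = 0.297085 + (0.297085 − 0.296090)/63 = 0.297101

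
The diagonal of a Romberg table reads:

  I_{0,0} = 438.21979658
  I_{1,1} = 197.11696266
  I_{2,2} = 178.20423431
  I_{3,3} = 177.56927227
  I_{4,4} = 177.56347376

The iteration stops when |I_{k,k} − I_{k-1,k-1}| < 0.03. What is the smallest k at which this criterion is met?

k = 4

|I_{1,1} − I_{0,0}| = 241.10283392 ≥ 0.03
|I_{2,2} − I_{1,1}| = 18.91272835 ≥ 0.03
|I_{3,3} − I_{2,2}| = 0.63496204 ≥ 0.03
|I_{4,4} − I_{3,3}| = 0.00579851 < 0.03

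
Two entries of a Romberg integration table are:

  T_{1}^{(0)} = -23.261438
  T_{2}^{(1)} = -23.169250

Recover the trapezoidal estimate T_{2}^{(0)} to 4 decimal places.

-23.1923

From T_{2}^{(1)} = (4·T_{2}^{(0)} − T_{1}^{(0)})/3, solve for T_{2}^{(0)}:
4·T_{2}^{(0)} = 3·(-23.169250) + (-23.261438) = -92.769188
T_{2}^{(0)} = -23.192297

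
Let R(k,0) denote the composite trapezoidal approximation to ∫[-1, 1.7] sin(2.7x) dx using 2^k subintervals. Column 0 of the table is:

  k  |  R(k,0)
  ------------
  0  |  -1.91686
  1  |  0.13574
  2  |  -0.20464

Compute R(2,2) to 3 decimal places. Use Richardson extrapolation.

-0.394

R(1,1) = 0.13574 + (0.13574 − (-1.91686))/3 = 0.81994
R(2,1) = (4·(-0.20464) − 0.13574) / 3 = -0.31810
R(2,2) = -0.31810 + (-0.31810 − 0.81994)/15 = -0.39397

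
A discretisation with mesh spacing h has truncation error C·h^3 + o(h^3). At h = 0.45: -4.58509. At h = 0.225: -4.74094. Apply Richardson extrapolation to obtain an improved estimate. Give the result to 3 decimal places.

-4.763

The leading error scales as h^3; refining by a factor of 2 reduces it by 2^3 = 8.
Extrapolated value = (8·A(h/2) − A(h)) / (8 − 1)
= (8·(-4.74094) − (-4.58509)) / 7
= -33.34243 / 7 = -4.76320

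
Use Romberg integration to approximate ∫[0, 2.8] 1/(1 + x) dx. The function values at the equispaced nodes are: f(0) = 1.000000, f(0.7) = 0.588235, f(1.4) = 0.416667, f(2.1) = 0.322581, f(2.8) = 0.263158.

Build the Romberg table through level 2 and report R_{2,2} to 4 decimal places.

1.3374

R_{0,0} (trapezoid, 1 panel, h=2.8000): 1.768421
R_{1,0} (trapezoid, 2 panels, h=1.4000): 1.467544
R_{2,0} (trapezoid, 4 panels, h=0.7000): 1.371343
R_{1,1} = 1.467544 + (1.467544 − 1.768421)/3 = 1.367252
R_{2,1} = 1.371343 + (1.371343 − 1.467544)/3 = 1.339276
R_{2,2} = 1.339276 + (1.339276 − 1.367252)/15 = 1.337411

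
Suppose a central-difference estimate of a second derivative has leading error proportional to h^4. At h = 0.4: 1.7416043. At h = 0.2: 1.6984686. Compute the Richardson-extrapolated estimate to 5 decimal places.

1.69559

The leading error scales as h^4; refining by a factor of 2 reduces it by 2^4 = 16.
Extrapolated value = (16·A(h/2) − A(h)) / (16 − 1)
= (16·1.6984686 − 1.7416043) / 15
= 25.4338933 / 15 = 1.6955929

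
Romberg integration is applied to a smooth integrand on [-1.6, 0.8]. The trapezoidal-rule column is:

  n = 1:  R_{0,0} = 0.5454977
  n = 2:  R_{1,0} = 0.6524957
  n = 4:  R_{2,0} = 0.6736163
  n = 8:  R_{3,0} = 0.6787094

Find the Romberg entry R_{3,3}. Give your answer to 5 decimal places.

Richardson extrapolation on the trapezoidal column (denominator 4−1=3):
R_{1,1} = 0.6524957 + (0.6524957 − 0.5454977)/3 = 0.6881617
R_{2,1} = (4·0.6736163 − 0.6524957) / 3 = 0.6806565
R_{3,1} = (4·0.6787094 − 0.6736163) / 3 = 0.6804071
R_{2,2} = (16·0.6806565 − 0.6881617) / 15 = 0.6801562
R_{3,2} = 0.6804071 + (0.6804071 − 0.6806565)/15 = 0.6803905
R_{3,3} = 0.6803905 + (0.6803905 − 0.6801562)/63 = 0.6803942

0.68039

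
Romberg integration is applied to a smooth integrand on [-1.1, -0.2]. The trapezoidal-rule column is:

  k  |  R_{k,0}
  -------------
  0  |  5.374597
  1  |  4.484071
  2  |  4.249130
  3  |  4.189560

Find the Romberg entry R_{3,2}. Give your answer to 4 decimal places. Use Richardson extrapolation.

4.1696

Richardson extrapolation on the trapezoidal column (denominator 4−1=3):
R_{2,1} = (4·4.249130 − 4.484071) / 3 = 4.170816
R_{3,1} = (4·4.189560 − 4.249130) / 3 = 4.169703
R_{3,2} = (16·4.169703 − 4.170816) / 15 = 4.169629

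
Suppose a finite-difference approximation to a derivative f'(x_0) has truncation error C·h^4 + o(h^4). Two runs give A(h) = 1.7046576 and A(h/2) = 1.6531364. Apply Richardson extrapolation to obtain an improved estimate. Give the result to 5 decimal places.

Extrapolated value = (16·A(h/2) − A(h)) / (16 − 1)
= (16·1.6531364 − 1.7046576) / 15
= 24.7455248 / 15 = 1.6497017

1.64970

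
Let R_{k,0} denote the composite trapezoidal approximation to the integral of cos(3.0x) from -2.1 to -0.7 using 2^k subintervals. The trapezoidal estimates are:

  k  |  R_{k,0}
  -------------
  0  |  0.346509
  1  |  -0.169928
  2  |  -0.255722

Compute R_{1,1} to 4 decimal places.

R_{1,1} = (4·(-0.169928) − 0.346509) / 3 = -0.342074

-0.3421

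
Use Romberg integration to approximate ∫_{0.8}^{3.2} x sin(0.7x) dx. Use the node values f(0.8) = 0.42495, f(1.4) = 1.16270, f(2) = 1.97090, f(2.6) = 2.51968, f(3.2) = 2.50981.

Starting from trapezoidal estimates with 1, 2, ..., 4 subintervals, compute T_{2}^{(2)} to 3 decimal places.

T_{0}^{(0)} (trapezoid, 1 panel, h=2.4000): 3.52171
T_{1}^{(0)} (trapezoid, 2 panels, h=1.2000): 4.12594
T_{2}^{(0)} (trapezoid, 4 panels, h=0.6000): 4.27240
T_{1}^{(1)} = 4.12594 + (4.12594 − 3.52171)/3 = 4.32735
T_{2}^{(1)} = 4.27240 + (4.27240 − 4.12594)/3 = 4.32122
T_{2}^{(2)} = 4.32122 + (4.32122 − 4.32735)/15 = 4.32081

4.321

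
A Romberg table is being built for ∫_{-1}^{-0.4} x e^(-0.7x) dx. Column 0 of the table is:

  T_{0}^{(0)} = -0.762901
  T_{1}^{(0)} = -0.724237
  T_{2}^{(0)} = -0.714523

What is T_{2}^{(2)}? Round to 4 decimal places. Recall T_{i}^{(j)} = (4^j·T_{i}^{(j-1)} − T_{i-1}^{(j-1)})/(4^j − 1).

Richardson extrapolation on the trapezoidal column (denominator 4−1=3):
T_{1}^{(1)} = -0.724237 + (-0.724237 − (-0.762901))/3 = -0.711349
T_{2}^{(1)} = -0.714523 + (-0.714523 − (-0.724237))/3 = -0.711285
T_{2}^{(2)} = -0.711285 + (-0.711285 − (-0.711349))/15 = -0.711281
(Column j=1 coincides with Simpson's rule on the same nodes.)

-0.7113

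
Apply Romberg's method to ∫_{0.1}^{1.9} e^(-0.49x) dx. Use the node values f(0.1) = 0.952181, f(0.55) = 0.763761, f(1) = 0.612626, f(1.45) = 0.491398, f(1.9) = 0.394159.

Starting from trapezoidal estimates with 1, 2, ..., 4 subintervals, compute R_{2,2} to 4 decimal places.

R_{0,0} (trapezoid, 1 panel, h=1.8000): 1.211706
R_{1,0} (trapezoid, 2 panels, h=0.9000): 1.157216
R_{2,0} (trapezoid, 4 panels, h=0.4500): 1.143430
R_{1,1} = 1.157216 + (1.157216 − 1.211706)/3 = 1.139053
R_{2,1} = 1.143430 + (1.143430 − 1.157216)/3 = 1.138835
R_{2,2} = 1.138835 + (1.138835 − 1.139053)/15 = 1.138820

1.1388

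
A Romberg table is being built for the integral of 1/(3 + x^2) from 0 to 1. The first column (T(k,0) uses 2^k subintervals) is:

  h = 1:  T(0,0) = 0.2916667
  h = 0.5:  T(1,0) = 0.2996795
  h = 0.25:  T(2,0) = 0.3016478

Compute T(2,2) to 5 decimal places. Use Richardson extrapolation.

T(1,1) = (4·0.2996795 − 0.2916667) / 3 = 0.3023504
T(2,1) = 0.3016478 + (0.3016478 − 0.2996795)/3 = 0.3023039
T(2,2) = (16·0.3023039 − 0.3023504) / 15 = 0.3023008
(Column j=1 coincides with Simpson's rule on the same nodes.)

0.30230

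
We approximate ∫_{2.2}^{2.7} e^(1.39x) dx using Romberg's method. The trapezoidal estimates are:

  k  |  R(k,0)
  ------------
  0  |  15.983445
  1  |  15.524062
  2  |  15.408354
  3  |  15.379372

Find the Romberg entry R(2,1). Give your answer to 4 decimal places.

R(2,1) = (4·15.408354 − 15.524062) / 3 = 15.369785

15.3698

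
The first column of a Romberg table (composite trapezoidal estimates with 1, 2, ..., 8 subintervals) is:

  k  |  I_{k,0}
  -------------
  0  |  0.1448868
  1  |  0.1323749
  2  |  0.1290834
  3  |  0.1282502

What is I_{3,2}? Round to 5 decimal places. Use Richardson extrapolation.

I_{2,1} = 0.1290834 + (0.1290834 − 0.1323749)/3 = 0.1279862
I_{3,1} = 0.1282502 + (0.1282502 − 0.1290834)/3 = 0.1279725
I_{3,2} = 0.1279725 + (0.1279725 − 0.1279862)/15 = 0.1279716

0.12797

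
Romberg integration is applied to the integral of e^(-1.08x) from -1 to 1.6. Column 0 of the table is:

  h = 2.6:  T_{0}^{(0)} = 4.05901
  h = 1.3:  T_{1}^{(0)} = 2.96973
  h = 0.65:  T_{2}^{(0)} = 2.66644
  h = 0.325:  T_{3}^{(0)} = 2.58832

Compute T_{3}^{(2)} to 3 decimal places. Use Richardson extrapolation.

2.562

Richardson extrapolation on the trapezoidal column (denominator 4−1=3):
T_{2}^{(1)} = 2.66644 + (2.66644 − 2.96973)/3 = 2.56534
T_{3}^{(1)} = (4·2.58832 − 2.66644) / 3 = 2.56228
T_{3}^{(2)} = 2.56228 + (2.56228 − 2.56534)/15 = 2.56208
(Column j=1 coincides with Simpson's rule on the same nodes.)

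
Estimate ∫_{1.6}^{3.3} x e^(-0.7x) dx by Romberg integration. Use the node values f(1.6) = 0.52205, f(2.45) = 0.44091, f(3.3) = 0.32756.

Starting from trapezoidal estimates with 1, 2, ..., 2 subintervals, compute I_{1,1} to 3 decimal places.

I_{0,0} (trapezoid, 1 panel, h=1.7000): 0.72217
I_{1,0} (trapezoid, 2 panels, h=0.8500): 0.73586
I_{1,1} = 0.73586 + (0.73586 − 0.72217)/3 = 0.74042

0.740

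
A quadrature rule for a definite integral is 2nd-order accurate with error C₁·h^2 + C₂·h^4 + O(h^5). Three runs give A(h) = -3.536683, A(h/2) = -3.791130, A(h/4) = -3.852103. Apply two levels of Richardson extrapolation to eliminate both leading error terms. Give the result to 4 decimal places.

-3.8722

First eliminate the h^2 term (factor 2^2 = 4):
  B₁ = (4·(-3.791130) − (-3.536683))/3 = -3.875946
  B₂ = (4·(-3.852103) − (-3.791130))/3 = -3.872427
Then eliminate the h^4 term (factor 2^4 = 16):
  (16·(-3.872427) − (-3.875946))/15 = -3.872192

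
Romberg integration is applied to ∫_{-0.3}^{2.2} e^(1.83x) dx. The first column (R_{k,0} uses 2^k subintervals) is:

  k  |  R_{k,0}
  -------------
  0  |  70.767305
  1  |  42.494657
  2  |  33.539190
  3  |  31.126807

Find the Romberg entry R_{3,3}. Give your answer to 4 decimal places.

Richardson extrapolation on the trapezoidal column (denominator 4−1=3):
R_{1,1} = (4·42.494657 − 70.767305) / 3 = 33.070441
R_{2,1} = (4·33.539190 − 42.494657) / 3 = 30.554034
R_{3,1} = (4·31.126807 − 33.539190) / 3 = 30.322679
R_{2,2} = (16·30.554034 − 33.070441) / 15 = 30.386274
R_{3,2} = 30.322679 + (30.322679 − 30.554034)/15 = 30.307255
R_{3,3} = 30.307255 + (30.307255 − 30.386274)/63 = 30.306001

30.3060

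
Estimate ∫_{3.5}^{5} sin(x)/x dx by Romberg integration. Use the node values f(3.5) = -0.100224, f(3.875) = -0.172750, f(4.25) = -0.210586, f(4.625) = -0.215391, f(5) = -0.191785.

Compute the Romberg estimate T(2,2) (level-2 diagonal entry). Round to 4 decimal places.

T(0,0) (trapezoid, 1 panel, h=1.5000): -0.219007
T(1,0) (trapezoid, 2 panels, h=0.7500): -0.267443
T(2,0) (trapezoid, 4 panels, h=0.3750): -0.279274
T(1,1) = -0.267443 + (-0.267443 − (-0.219007))/3 = -0.283588
T(2,1) = -0.279274 + (-0.279274 − (-0.267443))/3 = -0.283218
T(2,2) = -0.283218 + (-0.283218 − (-0.283588))/15 = -0.283193

-0.2832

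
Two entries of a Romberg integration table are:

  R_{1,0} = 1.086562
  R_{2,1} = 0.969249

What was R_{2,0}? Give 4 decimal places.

0.9986

From R_{2,1} = (4·R_{2,0} − R_{1,0})/3, solve for R_{2,0}:
4·R_{2,0} = 3·0.969249 + 1.086562 = 3.994309
R_{2,0} = 0.998577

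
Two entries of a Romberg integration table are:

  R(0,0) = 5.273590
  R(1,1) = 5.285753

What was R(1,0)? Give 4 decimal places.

5.2827

From R(1,1) = (4·R(1,0) − R(0,0))/3, solve for R(1,0):
4·R(1,0) = 3·5.285753 + 5.273590 = 21.130849
R(1,0) = 5.282712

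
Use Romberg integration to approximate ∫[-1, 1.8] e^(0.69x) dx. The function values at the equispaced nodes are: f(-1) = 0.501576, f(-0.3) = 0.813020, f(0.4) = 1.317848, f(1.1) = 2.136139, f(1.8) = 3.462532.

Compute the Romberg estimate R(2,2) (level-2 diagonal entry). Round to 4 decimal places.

4.2913

R(0,0) (trapezoid, 1 panel, h=2.8000): 5.549751
R(1,0) (trapezoid, 2 panels, h=1.4000): 4.619863
R(2,0) (trapezoid, 4 panels, h=0.7000): 4.374343
R(1,1) = 4.619863 + (4.619863 − 5.549751)/3 = 4.309900
R(2,1) = 4.374343 + (4.374343 − 4.619863)/3 = 4.292503
R(2,2) = 4.292503 + (4.292503 − 4.309900)/15 = 4.291343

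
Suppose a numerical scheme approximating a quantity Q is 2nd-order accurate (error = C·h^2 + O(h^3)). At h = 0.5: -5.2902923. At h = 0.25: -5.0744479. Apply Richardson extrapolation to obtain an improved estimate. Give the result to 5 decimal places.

The leading error scales as h^2; refining by a factor of 2 reduces it by 2^2 = 4.
Extrapolated value = (4·A(h/2) − A(h)) / (4 − 1)
= (4·(-5.0744479) − (-5.2902923)) / 3
= -15.0074993 / 3 = -5.0024998

-5.00250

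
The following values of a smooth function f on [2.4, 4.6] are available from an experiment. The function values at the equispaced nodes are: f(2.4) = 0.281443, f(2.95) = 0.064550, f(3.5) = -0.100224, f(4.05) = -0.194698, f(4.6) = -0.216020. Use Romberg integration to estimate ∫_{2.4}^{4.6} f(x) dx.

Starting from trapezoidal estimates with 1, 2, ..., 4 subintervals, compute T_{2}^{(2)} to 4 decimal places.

T_{0}^{(0)} (trapezoid, 1 panel, h=2.2000): 0.071965
T_{1}^{(0)} (trapezoid, 2 panels, h=1.1000): -0.074264
T_{2}^{(0)} (trapezoid, 4 panels, h=0.5500): -0.108713
T_{1}^{(1)} = -0.074264 + (-0.074264 − 0.071965)/3 = -0.123007
T_{2}^{(1)} = -0.108713 + (-0.108713 − (-0.074264))/3 = -0.120196
T_{2}^{(2)} = -0.120196 + (-0.120196 − (-0.123007))/15 = -0.120009

-0.1200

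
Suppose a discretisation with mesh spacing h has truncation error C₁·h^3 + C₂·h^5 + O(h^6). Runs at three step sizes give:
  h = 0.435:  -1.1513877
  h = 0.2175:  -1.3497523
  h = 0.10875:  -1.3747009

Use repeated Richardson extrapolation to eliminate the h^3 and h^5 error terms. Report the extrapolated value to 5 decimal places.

First eliminate the h^3 term (factor 2^3 = 8):
  B₁ = (8·(-1.3497523) − (-1.1513877))/7 = -1.3780901
  B₂ = (8·(-1.3747009) − (-1.3497523))/7 = -1.3782650
Then eliminate the h^5 term (factor 2^5 = 32):
  (32·(-1.3782650) − (-1.3780901))/31 = -1.3782706

-1.37827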